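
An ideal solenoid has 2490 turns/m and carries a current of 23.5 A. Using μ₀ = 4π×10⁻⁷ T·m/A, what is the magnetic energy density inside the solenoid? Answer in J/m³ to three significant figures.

u ≈ 2150 J/m³

B = μ₀nI = (4π×10⁻⁷)(2.490×10^3)(23.5) = 7.353×10^-2 T.
u = B²/(2μ₀) = (7.353×10^-2)²/(2×4π×10⁻⁷) = 2.151×10^3 J/m³.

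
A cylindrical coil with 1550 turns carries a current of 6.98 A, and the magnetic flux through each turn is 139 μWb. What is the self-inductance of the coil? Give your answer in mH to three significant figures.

Self-inductance is defined by L = NΦ_B/I (flux linkage over current).
L = (1550)(1.390×10^-4 Wb)/(6.98 A) = 3.087×10^-2 H.

L ≈ 30.9 mH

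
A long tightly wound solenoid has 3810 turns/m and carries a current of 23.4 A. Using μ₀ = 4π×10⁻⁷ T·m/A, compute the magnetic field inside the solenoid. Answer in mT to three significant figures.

B ≈ 112 mT

Inside a long solenoid, B = μ₀nI.
B = (4π×10⁻⁷)(3.810×10^3 m⁻¹)(23.4 A) = 0.112 T.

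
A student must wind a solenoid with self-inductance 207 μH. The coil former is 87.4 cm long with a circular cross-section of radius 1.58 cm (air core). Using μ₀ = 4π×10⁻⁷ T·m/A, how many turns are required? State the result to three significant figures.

A = πr² = π(1.580×10^-2 m)² = 7.843×10^-4 m².
From L = μ₀N²A/ℓ, N = √(Lℓ / (μ₀A)).
N = √[(2.070×10^-4)(0.874) / ((4π×10⁻⁷)×7.843×10^-4)] = √(1.836×10^5) ≈ 428.45.

N ≈ 428 turns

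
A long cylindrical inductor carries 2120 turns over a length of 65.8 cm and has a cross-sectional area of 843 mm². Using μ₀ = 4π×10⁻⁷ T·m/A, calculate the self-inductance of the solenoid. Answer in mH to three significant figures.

A = 843 mm² = 8.430×10^-4 m².
For a long solenoid, L = μ₀N²A/ℓ.
L = (4π×10⁻⁷)(2120)²(8.430×10^-4)/(0.658 m) = 7.236×10^-3 H.

L ≈ 7.24 mH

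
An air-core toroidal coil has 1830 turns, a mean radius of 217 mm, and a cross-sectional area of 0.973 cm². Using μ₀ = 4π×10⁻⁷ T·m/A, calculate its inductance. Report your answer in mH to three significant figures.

For a thin toroid, L = μ₀N²A/(2πR).
L = (4π×10⁻⁷)(1830)²(9.730×10^-5) / (2π×0.217 m) = 3.003×10^-4 H.

L ≈ 0.300 mH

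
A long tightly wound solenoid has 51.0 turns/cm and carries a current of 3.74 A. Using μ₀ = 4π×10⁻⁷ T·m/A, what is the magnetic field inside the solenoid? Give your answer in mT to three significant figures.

B ≈ 24.0 mT

Inside a long solenoid, B = μ₀nI.
B = (4π×10⁻⁷)(5.100×10^3 m⁻¹)(3.74 A) = 2.397×10^-2 T.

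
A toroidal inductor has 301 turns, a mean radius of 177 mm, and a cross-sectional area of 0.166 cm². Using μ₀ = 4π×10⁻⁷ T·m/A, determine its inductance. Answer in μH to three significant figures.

L ≈ 1.70 μH

For a thin toroid, L = μ₀N²A/(2πR).
L = (4π×10⁻⁷)(301)²(1.660×10^-5) / (2π×0.177 m) = 1.699×10^-6 H.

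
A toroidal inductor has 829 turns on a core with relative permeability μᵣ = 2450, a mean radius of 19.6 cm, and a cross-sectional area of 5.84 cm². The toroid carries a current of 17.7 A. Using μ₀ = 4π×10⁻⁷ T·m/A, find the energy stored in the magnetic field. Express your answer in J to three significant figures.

L = μ₀μᵣN²A/(2πR) = (4π×10⁻⁷)(2450)(829)²(5.840×10^-4)/(2π×0.196) = 1.003 H.
U = ½LI² = ½(1.003)(17.7)² = 157.2 J.

U ≈ 157 J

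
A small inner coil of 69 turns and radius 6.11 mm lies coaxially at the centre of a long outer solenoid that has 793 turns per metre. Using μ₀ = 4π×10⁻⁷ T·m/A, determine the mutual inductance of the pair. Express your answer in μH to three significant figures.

M ≈ 8.06 μH

The outer solenoid produces a uniform field B₁ = μ₀n₁I₁ across the inner coil,
so the flux linkage is N₂Φ = N₂B₁A₂ = μ₀n₁N₂A₂·I₁, giving M = μ₀n₁N₂A₂.
A₂ = πr² = π(6.110×10^-3 m)² = 1.173×10^-4 m².
M = (4π×10⁻⁷)(793)(69)(1.173×10^-4) = 8.064×10^-6 H.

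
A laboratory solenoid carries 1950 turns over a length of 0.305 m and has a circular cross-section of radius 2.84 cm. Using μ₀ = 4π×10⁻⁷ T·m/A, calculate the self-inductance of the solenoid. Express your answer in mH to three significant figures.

L ≈ 39.7 mH

A = πr² = π(2.840×10^-2 m)² = 2.534×10^-3 m².
For a long solenoid, L = μ₀N²A/ℓ.
L = (4π×10⁻⁷)(1950)²(2.534×10^-3)/(0.305 m) = 3.970×10^-2 H.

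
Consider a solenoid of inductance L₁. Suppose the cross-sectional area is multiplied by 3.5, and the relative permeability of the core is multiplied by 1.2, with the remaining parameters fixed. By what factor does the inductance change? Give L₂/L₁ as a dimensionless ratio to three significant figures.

L₂/L₁ = 4.20

For a solenoid, L ∝ μᵣN²A/ℓ.
L₂/L₁ = (3.5) × (1.2) = 4.20.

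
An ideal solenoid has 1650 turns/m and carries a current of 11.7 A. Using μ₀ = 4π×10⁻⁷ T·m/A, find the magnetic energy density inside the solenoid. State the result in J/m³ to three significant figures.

u ≈ 234 J/m³

B = μ₀nI = (4π×10⁻⁷)(1.650×10^3)(11.7) = 2.426×10^-2 T.
u = B²/(2μ₀) = (2.426×10^-2)²/(2×4π×10⁻⁷) = 234.2 J/m³.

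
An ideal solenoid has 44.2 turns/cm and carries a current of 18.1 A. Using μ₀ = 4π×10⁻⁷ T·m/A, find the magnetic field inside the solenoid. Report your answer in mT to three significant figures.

Inside a long solenoid, B = μ₀nI.
B = (4π×10⁻⁷)(4.420×10^3 m⁻¹)(18.1 A) = 0.1005 T.

B ≈ 101 mT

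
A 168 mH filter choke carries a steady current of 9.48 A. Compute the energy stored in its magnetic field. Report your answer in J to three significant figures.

Stored magnetic energy: U = ½LI².
U = ½(0.168 H)(9.48 A)² = 7.549 J.

U ≈ 7.55 J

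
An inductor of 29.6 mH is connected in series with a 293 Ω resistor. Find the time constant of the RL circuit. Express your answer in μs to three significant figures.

τ = L/R = (2.960×10^-2 H)/(293 Ω) = 1.010×10^-4 s.

τ ≈ 101 μs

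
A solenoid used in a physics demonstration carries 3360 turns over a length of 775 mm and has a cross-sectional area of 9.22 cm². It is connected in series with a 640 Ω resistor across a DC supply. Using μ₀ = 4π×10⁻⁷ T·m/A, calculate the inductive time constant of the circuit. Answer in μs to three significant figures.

τ ≈ 26.4 μs

A = 9.22 cm² = 9.220×10^-4 m².
L = μ₀N²A/ℓ = (4π×10⁻⁷)(3360)²(9.220×10^-4)/(0.775) = 1.688×10^-2 H.
τ = L/R = (1.688×10^-2)/(640) = 2.637×10^-5 s.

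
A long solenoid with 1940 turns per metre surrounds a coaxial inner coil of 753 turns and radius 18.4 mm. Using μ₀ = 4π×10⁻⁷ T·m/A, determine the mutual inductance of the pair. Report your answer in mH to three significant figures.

M ≈ 1.95 mH

The outer solenoid produces a uniform field B₁ = μ₀n₁I₁ across the inner coil,
so the flux linkage is N₂Φ = N₂B₁A₂ = μ₀n₁N₂A₂·I₁, giving M = μ₀n₁N₂A₂.
A₂ = πr² = π(1.840×10^-2 m)² = 1.064×10^-3 m².
M = (4π×10⁻⁷)(1940)(753)(1.064×10^-3) = 1.953×10^-3 H.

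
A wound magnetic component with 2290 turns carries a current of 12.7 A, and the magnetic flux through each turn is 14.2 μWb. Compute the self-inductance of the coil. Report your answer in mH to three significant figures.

Self-inductance is defined by L = NΦ_B/I (flux linkage over current).
L = (2290)(1.420×10^-5 Wb)/(12.7 A) = 2.560×10^-3 H.

L ≈ 2.56 mH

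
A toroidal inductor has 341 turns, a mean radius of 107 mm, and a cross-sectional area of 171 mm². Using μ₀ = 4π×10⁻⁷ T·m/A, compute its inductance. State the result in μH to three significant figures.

For a thin toroid, L = μ₀N²A/(2πR).
L = (4π×10⁻⁷)(341)²(1.710×10^-4) / (2π×0.107 m) = 3.717×10^-5 H.

L ≈ 37.2 μH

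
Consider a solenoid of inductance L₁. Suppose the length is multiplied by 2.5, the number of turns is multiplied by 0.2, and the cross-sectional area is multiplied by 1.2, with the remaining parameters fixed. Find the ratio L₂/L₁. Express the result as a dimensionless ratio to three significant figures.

For a solenoid, L ∝ μᵣN²A/ℓ.
L₂/L₁ = (2.5)^-1 × (0.2)^2 × (1.2) = 0.0192.

L₂/L₁ = 0.0192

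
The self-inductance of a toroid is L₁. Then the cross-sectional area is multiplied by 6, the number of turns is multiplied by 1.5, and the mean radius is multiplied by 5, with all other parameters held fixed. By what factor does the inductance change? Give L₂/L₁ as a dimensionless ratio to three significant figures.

L₂/L₁ = 2.70

For a toroid, L ∝ μᵣN²A/R.
L₂/L₁ = (6) × (1.5)^2 × (5)^-1 = 2.70.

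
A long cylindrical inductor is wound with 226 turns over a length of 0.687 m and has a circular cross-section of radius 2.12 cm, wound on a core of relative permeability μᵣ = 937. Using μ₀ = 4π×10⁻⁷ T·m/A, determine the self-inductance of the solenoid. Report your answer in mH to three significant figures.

L ≈ 124 mH

A = πr² = π(2.120×10^-2 m)² = 1.412×10^-3 m².
For a long solenoid, L = μ₀μᵣN²A/ℓ.
L = (4π×10⁻⁷)(937)(226)²(1.412×10^-3)/(0.687 m) = 0.1236 H.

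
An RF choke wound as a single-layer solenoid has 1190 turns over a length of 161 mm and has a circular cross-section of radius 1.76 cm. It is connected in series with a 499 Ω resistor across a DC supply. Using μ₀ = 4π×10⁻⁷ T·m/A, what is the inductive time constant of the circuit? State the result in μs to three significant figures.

A = πr² = π(1.760×10^-2 m)² = 9.731×10^-4 m².
L = μ₀N²A/ℓ = (4π×10⁻⁷)(1190)²(9.731×10^-4)/(0.161) = 1.076×10^-2 H.
τ = L/R = (1.076×10^-2)/(499) = 2.156×10^-5 s.

τ ≈ 21.6 μs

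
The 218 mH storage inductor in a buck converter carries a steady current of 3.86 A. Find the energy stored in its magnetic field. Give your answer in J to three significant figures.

U ≈ 1.62 J

Stored magnetic energy: U = ½LI².
U = ½(0.218 H)(3.86 A)² = 1.624 J.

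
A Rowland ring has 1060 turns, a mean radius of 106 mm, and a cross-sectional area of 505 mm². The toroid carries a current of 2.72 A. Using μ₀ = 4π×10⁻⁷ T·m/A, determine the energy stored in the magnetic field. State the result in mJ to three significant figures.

U ≈ 3.96 mJ

L = μ₀N²A/(2πR) = (4π×10⁻⁷)(1060)²(5.050×10^-4)/(2π×0.106) = 1.071×10^-3 H.
U = ½LI² = ½(1.071×10^-3)(2.72)² = 3.960×10^-3 J.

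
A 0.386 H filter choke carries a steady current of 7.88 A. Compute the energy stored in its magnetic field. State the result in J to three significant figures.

U ≈ 12.0 J

Stored magnetic energy: U = ½LI².
U = ½(0.386 H)(7.88 A)² = 11.98 J.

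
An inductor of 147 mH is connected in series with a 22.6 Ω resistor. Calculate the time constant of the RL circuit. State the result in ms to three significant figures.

τ ≈ 6.50 ms

τ = L/R = (0.147 H)/(22.6 Ω) = 6.504×10^-3 s.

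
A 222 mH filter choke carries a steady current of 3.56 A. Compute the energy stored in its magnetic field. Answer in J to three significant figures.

Stored magnetic energy: U = ½LI².
U = ½(0.222 H)(3.56 A)² = 1.407 J.

U ≈ 1.41 J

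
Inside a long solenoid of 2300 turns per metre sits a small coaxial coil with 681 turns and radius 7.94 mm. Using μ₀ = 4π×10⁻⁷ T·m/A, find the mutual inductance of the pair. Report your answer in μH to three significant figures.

M ≈ 390 μH

The outer solenoid produces a uniform field B₁ = μ₀n₁I₁ across the inner coil,
so the flux linkage is N₂Φ = N₂B₁A₂ = μ₀n₁N₂A₂·I₁, giving M = μ₀n₁N₂A₂.
A₂ = πr² = π(7.940×10^-3 m)² = 1.981×10^-4 m².
M = (4π×10⁻⁷)(2300)(681)(1.981×10^-4) = 3.898×10^-4 H.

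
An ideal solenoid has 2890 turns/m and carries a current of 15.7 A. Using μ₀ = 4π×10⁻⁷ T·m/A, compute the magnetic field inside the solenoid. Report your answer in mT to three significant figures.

Inside a long solenoid, B = μ₀nI.
B = (4π×10⁻⁷)(2.890×10^3 m⁻¹)(15.7 A) = 5.702×10^-2 T.

B ≈ 57.0 mT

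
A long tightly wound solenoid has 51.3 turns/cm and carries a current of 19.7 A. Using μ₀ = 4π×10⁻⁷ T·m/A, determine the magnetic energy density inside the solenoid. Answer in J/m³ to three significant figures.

B = μ₀nI = (4π×10⁻⁷)(5.130×10^3)(19.7) = 0.127 T.
u = B²/(2μ₀) = (0.127)²/(2×4π×10⁻⁷) = 6.417×10^3 J/m³.

u ≈ 6420 J/m³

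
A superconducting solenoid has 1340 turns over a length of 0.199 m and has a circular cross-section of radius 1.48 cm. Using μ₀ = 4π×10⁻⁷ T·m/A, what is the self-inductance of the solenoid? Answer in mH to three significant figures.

A = πr² = π(1.480×10^-2 m)² = 6.881×10^-4 m².
For a long solenoid, L = μ₀N²A/ℓ.
L = (4π×10⁻⁷)(1340)²(6.881×10^-4)/(0.199 m) = 7.803×10^-3 H.

L ≈ 7.80 mH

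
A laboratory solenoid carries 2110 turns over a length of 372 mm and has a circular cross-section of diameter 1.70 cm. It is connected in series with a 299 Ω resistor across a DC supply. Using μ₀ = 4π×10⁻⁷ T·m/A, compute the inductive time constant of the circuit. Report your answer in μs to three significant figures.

A = π(d/2)² = π(8.500×10^-3 m)² = 2.270×10^-4 m².
L = μ₀N²A/ℓ = (4π×10⁻⁷)(2110)²(2.270×10^-4)/(0.372) = 3.414×10^-3 H.
τ = L/R = (3.414×10^-3)/(299) = 1.142×10^-5 s.

τ ≈ 11.4 μs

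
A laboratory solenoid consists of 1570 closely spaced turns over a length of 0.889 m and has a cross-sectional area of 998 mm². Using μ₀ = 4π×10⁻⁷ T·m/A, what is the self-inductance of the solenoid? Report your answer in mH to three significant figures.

A = 998 mm² = 9.980×10^-4 m².
For a long solenoid, L = μ₀N²A/ℓ.
L = (4π×10⁻⁷)(1570)²(9.980×10^-4)/(0.889 m) = 3.477×10^-3 H.

L ≈ 3.48 mH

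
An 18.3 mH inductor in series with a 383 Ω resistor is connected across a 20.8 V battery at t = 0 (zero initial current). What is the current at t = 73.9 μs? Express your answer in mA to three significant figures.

τ = L/R = 1.830×10^-2/383 = 4.778×10^-5 s; final current I_∞ = ε/R = 20.8/383 = 5.431×10^-2 A.
I(t) = I_∞(1 − e^(−t/τ)) with t/τ = 1.547.
I = (5.431×10^-2)(1 − e^(−1.547)) = 4.274×10^-2 A.

I ≈ 42.7 mA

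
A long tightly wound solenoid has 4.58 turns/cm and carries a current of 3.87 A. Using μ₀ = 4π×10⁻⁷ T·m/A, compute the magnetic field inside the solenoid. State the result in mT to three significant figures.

B ≈ 2.23 mT

Inside a long solenoid, B = μ₀nI.
B = (4π×10⁻⁷)(458 m⁻¹)(3.87 A) = 2.227×10^-3 T.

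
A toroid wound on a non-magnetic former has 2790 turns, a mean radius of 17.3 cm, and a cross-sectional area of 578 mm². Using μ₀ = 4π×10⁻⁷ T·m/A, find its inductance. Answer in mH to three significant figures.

For a thin toroid, L = μ₀N²A/(2πR).
L = (4π×10⁻⁷)(2790)²(5.780×10^-4) / (2π×0.173 m) = 5.201×10^-3 H.

L ≈ 5.20 mH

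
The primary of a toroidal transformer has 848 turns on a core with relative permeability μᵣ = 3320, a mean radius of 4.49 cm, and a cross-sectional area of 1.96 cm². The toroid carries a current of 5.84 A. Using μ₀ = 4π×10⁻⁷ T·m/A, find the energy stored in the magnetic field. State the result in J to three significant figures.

L = μ₀μᵣN²A/(2πR) = (4π×10⁻⁷)(3320)(848)²(1.960×10^-4)/(2π×4.490×10^-2) = 2.084 H.
U = ½LI² = ½(2.084)(5.84)² = 35.54 J.

U ≈ 35.5 J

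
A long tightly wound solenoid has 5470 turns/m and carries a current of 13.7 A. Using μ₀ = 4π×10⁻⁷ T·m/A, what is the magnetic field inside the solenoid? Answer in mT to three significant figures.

B ≈ 94.2 mT

Inside a long solenoid, B = μ₀nI.
B = (4π×10⁻⁷)(5.470×10^3 m⁻¹)(13.7 A) = 9.417×10^-2 T.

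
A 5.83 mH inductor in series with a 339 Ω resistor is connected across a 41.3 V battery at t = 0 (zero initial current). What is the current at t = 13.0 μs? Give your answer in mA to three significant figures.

τ = L/R = 5.830×10^-3/339 = 1.720×10^-5 s; final current I_∞ = ε/R = 41.3/339 = 0.1218 A.
I(t) = I_∞(1 − e^(−t/τ)) with t/τ = 0.756.
I = (0.1218)(1 − e^(−0.756)) = 6.462×10^-2 A.

I ≈ 64.6 mA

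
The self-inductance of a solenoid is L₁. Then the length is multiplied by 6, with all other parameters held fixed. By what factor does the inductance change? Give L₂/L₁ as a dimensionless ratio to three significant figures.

For a solenoid, L ∝ μᵣN²A/ℓ.
L₂/L₁ = (6)^-1 = 0.167.

L₂/L₁ = 0.167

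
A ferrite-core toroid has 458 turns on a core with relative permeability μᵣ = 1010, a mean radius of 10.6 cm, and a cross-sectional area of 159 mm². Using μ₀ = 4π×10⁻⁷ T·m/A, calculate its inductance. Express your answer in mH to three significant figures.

For a thin toroid, L = μ₀μᵣN²A/(2πR).
L = (4π×10⁻⁷)(1010)(458)²(1.590×10^-4) / (2π×0.106 m) = 6.356×10^-2 H.

L ≈ 63.6 mH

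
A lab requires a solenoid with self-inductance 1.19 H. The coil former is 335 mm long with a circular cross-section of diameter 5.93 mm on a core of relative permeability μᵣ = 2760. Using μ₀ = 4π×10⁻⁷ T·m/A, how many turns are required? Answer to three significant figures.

A = π(d/2)² = π(2.965×10^-3 m)² = 2.762×10^-5 m².
From L = μ₀μᵣN²A/ℓ, N = √(Lℓ / (μ₀μᵣA)).
N = √[(1.19)(0.335) / ((4π×10⁻⁷)(2760)×2.762×10^-5)] = √(4.162×10^6) ≈ 2040.0.

N ≈ 2040 turns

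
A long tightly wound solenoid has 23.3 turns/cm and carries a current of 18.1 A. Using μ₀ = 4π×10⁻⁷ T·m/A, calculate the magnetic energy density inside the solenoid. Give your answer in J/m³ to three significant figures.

B = μ₀nI = (4π×10⁻⁷)(2.330×10^3)(18.1) = 5.300×10^-2 T.
u = B²/(2μ₀) = (5.300×10^-2)²/(2×4π×10⁻⁷) = 1.118×10^3 J/m³.

u ≈ 1120 J/m³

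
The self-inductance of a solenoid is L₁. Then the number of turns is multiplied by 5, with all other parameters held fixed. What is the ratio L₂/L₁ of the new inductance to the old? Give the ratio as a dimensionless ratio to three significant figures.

L₂/L₁ = 25.0

For a solenoid, L ∝ μᵣN²A/ℓ.
L₂/L₁ = (5)^2 = 25.0.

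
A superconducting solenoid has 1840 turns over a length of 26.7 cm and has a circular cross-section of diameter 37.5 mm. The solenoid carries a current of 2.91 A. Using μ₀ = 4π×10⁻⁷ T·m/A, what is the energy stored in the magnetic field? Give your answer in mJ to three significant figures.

A = π(d/2)² = π(1.875×10^-2 m)² = 1.104×10^-3 m².
L = μ₀N²A/ℓ = (4π×10⁻⁷)(1840)²(1.104×10^-3)/(0.267) = 1.760×10^-2 H.
U = ½LI² = ½(1.760×10^-2)(2.91)² = 7.451×10^-2 J.

U ≈ 74.5 mJ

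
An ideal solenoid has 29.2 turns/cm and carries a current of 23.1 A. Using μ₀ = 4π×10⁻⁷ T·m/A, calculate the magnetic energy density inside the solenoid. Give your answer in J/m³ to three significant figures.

B = μ₀nI = (4π×10⁻⁷)(2.920×10^3)(23.1) = 8.476×10^-2 T.
u = B²/(2μ₀) = (8.476×10^-2)²/(2×4π×10⁻⁷) = 2.859×10^3 J/m³.

u ≈ 2860 J/m³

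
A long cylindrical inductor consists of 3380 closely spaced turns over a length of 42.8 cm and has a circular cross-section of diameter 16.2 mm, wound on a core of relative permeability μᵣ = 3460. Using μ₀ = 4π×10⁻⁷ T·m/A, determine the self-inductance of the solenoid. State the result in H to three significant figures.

L ≈ 23.9 H

A = π(d/2)² = π(8.100×10^-3 m)² = 2.061×10^-4 m².
For a long solenoid, L = μ₀μᵣN²A/ℓ.
L = (4π×10⁻⁷)(3460)(3380)²(2.061×10^-4)/(0.428 m) = 23.92 H.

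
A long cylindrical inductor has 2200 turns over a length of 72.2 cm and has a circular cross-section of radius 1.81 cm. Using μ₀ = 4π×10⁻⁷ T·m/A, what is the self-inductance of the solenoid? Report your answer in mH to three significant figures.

L ≈ 8.67 mH

A = πr² = π(1.810×10^-2 m)² = 1.029×10^-3 m².
For a long solenoid, L = μ₀N²A/ℓ.
L = (4π×10⁻⁷)(2200)²(1.029×10^-3)/(0.722 m) = 8.670×10^-3 H.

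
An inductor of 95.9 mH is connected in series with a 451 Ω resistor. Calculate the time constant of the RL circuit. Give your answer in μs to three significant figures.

τ ≈ 213 μs

τ = L/R = (9.590×10^-2 H)/(451 Ω) = 2.126×10^-4 s.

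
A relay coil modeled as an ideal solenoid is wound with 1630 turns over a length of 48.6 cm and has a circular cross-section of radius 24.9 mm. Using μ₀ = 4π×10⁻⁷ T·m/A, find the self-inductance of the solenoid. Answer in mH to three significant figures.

L ≈ 13.4 mH

A = πr² = π(2.490×10^-2 m)² = 1.948×10^-3 m².
For a long solenoid, L = μ₀N²A/ℓ.
L = (4π×10⁻⁷)(1630)²(1.948×10^-3)/(0.486 m) = 1.338×10^-2 H.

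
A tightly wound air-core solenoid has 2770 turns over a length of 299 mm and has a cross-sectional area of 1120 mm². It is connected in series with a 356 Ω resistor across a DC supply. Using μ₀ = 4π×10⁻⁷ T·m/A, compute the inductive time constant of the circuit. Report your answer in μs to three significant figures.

A = 1120 mm² = 1.120×10^-3 m².
L = μ₀N²A/ℓ = (4π×10⁻⁷)(2770)²(1.120×10^-3)/(0.299) = 3.612×10^-2 H.
τ = L/R = (3.612×10^-2)/(356) = 1.0145×10^-4 s.

τ ≈ 101 μs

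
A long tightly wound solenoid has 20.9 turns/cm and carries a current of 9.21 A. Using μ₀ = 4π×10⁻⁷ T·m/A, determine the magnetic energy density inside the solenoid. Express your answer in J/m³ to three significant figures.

B = μ₀nI = (4π×10⁻⁷)(2.090×10^3)(9.21) = 2.419×10^-2 T.
u = B²/(2μ₀) = (2.419×10^-2)²/(2×4π×10⁻⁷) = 232.8 J/m³.

u ≈ 233 J/m³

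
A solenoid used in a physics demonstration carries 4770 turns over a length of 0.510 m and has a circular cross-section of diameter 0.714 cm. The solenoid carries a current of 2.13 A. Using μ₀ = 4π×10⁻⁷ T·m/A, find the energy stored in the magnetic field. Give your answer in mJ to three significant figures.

A = π(d/2)² = π(3.570×10^-3 m)² = 4.004×10^-5 m².
L = μ₀N²A/ℓ = (4π×10⁻⁷)(4770)²(4.004×10^-5)/(0.51) = 2.2447×10^-3 H.
U = ½LI² = ½(2.2447×10^-3)(2.13)² = 5.092×10^-3 J.

U ≈ 5.09 mJ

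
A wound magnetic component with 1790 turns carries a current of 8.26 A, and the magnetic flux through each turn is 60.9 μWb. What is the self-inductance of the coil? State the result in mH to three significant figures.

L ≈ 13.2 mH

Self-inductance is defined by L = NΦ_B/I (flux linkage over current).
L = (1790)(6.090×10^-5 Wb)/(8.26 A) = 1.320×10^-2 H.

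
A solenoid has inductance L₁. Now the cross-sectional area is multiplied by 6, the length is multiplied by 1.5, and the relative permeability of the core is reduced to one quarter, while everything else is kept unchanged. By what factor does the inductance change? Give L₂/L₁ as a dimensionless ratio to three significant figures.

L₂/L₁ = 1.00

For a solenoid, L ∝ μᵣN²A/ℓ.
L₂/L₁ = (6) × (1.5)^-1 × (0.25) = 1.00.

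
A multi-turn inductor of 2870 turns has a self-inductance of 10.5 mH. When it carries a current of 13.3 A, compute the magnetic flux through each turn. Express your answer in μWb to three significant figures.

Φ_B ≈ 48.7 μWb

From L = NΦ_B/I, the flux per turn is Φ_B = LI/N.
Φ_B = (1.050×10^-2 H)(13.3 A)/2870 = 4.866×10^-5 Wb.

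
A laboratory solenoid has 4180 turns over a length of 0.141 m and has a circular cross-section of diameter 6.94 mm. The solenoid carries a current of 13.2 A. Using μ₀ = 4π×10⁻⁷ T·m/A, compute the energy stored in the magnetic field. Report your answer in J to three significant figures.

A = π(d/2)² = π(3.470×10^-3 m)² = 3.783×10^-5 m².
L = μ₀N²A/ℓ = (4π×10⁻⁷)(4180)²(3.783×10^-5)/(0.141) = 5.890×10^-3 H.
U = ½LI² = ½(5.890×10^-3)(13.2)² = 0.5132 J.

U ≈ 0.513 J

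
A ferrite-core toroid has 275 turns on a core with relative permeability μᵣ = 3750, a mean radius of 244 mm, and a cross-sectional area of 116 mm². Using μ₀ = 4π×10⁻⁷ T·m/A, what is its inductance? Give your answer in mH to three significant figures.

L ≈ 27.0 mH

For a thin toroid, L = μ₀μᵣN²A/(2πR).
L = (4π×10⁻⁷)(3750)(275)²(1.160×10^-4) / (2π×0.244 m) = 2.696×10^-2 H.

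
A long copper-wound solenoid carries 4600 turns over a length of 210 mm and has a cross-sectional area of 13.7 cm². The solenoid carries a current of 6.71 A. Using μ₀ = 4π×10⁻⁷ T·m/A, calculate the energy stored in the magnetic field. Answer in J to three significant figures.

U ≈ 3.91 J

A = 13.7 cm² = 1.370×10^-3 m².
L = μ₀N²A/ℓ = (4π×10⁻⁷)(4600)²(1.370×10^-3)/(0.21) = 0.17347 H.
U = ½LI² = ½(0.17347)(6.71)² = 3.905 J.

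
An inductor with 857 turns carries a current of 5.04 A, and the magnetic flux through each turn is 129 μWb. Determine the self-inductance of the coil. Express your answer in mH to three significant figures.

Self-inductance is defined by L = NΦ_B/I (flux linkage over current).
L = (857)(1.290×10^-4 Wb)/(5.04 A) = 2.194×10^-2 H.

L ≈ 21.9 mH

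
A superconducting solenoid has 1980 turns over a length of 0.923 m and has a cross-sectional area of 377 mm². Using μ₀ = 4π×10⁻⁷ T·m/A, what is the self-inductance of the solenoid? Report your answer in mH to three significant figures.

A = 377 mm² = 3.770×10^-4 m².
For a long solenoid, L = μ₀N²A/ℓ.
L = (4π×10⁻⁷)(1980)²(3.770×10^-4)/(0.923 m) = 2.012×10^-3 H.

L ≈ 2.01 mH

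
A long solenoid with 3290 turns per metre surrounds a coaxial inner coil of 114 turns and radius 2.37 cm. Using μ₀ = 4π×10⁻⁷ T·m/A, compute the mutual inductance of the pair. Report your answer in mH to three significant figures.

M ≈ 0.832 mH

The outer solenoid produces a uniform field B₁ = μ₀n₁I₁ across the inner coil,
so the flux linkage is N₂Φ = N₂B₁A₂ = μ₀n₁N₂A₂·I₁, giving M = μ₀n₁N₂A₂.
A₂ = πr² = π(2.370×10^-2 m)² = 1.7646×10^-3 m².
M = (4π×10⁻⁷)(3290)(114)(1.7646×10^-3) = 8.317×10^-4 H.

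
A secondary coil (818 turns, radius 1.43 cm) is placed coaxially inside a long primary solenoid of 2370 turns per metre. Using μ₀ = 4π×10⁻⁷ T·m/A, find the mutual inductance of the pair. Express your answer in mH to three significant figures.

M ≈ 1.57 mH

The outer solenoid produces a uniform field B₁ = μ₀n₁I₁ across the inner coil,
so the flux linkage is N₂Φ = N₂B₁A₂ = μ₀n₁N₂A₂·I₁, giving M = μ₀n₁N₂A₂.
A₂ = πr² = π(1.430×10^-2 m)² = 6.424×10^-4 m².
M = (4π×10⁻⁷)(2370)(818)(6.424×10^-4) = 1.565×10^-3 H.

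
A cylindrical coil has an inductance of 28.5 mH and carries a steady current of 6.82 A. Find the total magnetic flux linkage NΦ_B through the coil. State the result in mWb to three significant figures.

From L = NΦ_B/I, the flux linkage is NΦ_B = LI.
NΦ_B = (2.850×10^-2 H)(6.82 A) = 0.1944 Wb.

NΦ_B ≈ 194 mWb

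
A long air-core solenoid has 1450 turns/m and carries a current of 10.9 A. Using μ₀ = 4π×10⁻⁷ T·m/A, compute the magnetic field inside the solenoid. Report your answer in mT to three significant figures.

B ≈ 19.9 mT

Inside a long solenoid, B = μ₀nI.
B = (4π×10⁻⁷)(1.450×10^3 m⁻¹)(10.9 A) = 1.986×10^-2 T.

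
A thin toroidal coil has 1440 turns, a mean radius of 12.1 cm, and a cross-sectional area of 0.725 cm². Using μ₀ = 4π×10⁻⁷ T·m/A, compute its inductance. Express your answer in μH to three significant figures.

For a thin toroid, L = μ₀N²A/(2πR).
L = (4π×10⁻⁷)(1440)²(7.250×10^-5) / (2π×0.121 m) = 2.4849×10^-4 H.

L ≈ 248 μH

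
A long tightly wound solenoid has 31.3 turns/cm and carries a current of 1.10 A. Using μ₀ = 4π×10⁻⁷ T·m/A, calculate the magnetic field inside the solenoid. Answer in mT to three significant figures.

B ≈ 4.33 mT

Inside a long solenoid, B = μ₀nI.
B = (4π×10⁻⁷)(3.130×10^3 m⁻¹)(1.10 A) = 4.327×10^-3 T.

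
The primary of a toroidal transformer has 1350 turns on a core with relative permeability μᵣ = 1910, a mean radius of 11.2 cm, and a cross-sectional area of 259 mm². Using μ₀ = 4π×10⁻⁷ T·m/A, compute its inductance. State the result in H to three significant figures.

For a thin toroid, L = μ₀μᵣN²A/(2πR).
L = (4π×10⁻⁷)(1910)(1350)²(2.590×10^-4) / (2π×0.112 m) = 1.61 H.

L ≈ 1.61 H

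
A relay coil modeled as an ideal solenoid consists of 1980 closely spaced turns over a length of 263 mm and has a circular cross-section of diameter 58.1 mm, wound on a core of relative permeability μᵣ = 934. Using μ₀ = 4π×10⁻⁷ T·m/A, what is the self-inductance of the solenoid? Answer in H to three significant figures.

L ≈ 46.4 H

A = π(d/2)² = π(2.905×10^-2 m)² = 2.651×10^-3 m².
For a long solenoid, L = μ₀μᵣN²A/ℓ.
L = (4π×10⁻⁷)(934)(1980)²(2.651×10^-3)/(0.263 m) = 46.38 H.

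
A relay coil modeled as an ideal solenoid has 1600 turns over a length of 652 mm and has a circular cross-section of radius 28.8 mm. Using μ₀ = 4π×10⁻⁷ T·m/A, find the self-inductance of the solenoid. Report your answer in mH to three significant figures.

L ≈ 12.9 mH

A = πr² = π(2.880×10^-2 m)² = 2.606×10^-3 m².
For a long solenoid, L = μ₀N²A/ℓ.
L = (4π×10⁻⁷)(1600)²(2.606×10^-3)/(0.652 m) = 1.286×10^-2 H.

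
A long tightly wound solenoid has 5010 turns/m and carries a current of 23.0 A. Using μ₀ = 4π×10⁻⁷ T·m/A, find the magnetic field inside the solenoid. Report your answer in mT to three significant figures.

Inside a long solenoid, B = μ₀nI.
B = (4π×10⁻⁷)(5.010×10^3 m⁻¹)(23.0 A) = 0.1448 T.

B ≈ 145 mT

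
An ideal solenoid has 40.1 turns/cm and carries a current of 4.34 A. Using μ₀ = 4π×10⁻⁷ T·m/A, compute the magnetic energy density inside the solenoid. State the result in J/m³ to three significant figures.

B = μ₀nI = (4π×10⁻⁷)(4.010×10^3)(4.34) = 2.187×10^-2 T.
u = B²/(2μ₀) = (2.187×10^-2)²/(2×4π×10⁻⁷) = 190.3 J/m³.

u ≈ 190 J/m³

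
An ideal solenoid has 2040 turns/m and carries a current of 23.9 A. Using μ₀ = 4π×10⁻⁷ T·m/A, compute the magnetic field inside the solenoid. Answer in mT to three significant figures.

B ≈ 61.3 mT

Inside a long solenoid, B = μ₀nI.
B = (4π×10⁻⁷)(2.040×10^3 m⁻¹)(23.9 A) = 6.127×10^-2 T.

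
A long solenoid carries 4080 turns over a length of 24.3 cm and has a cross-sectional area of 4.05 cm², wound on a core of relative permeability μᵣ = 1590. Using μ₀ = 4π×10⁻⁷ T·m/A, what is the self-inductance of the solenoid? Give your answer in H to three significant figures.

A = 4.05 cm² = 4.050×10^-4 m².
For a long solenoid, L = μ₀μᵣN²A/ℓ.
L = (4π×10⁻⁷)(1590)(4080)²(4.050×10^-4)/(0.243 m) = 55.43 H.

L ≈ 55.4 H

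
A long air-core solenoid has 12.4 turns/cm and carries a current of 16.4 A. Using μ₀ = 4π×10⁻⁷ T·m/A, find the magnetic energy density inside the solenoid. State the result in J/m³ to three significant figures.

u ≈ 260 J/m³

B = μ₀nI = (4π×10⁻⁷)(1.240×10^3)(16.4) = 2.555×10^-2 T.
u = B²/(2μ₀) = (2.555×10^-2)²/(2×4π×10⁻⁷) = 259.8 J/m³.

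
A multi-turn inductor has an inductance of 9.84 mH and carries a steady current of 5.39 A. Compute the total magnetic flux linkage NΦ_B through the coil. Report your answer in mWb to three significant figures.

NΦ_B ≈ 53.0 mWb

From L = NΦ_B/I, the flux linkage is NΦ_B = LI.
NΦ_B = (9.840×10^-3 H)(5.39 A) = 5.304×10^-2 Wb.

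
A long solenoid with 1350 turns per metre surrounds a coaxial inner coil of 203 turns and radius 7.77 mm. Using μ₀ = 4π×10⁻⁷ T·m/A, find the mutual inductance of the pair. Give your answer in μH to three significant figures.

M ≈ 65.3 μH

The outer solenoid produces a uniform field B₁ = μ₀n₁I₁ across the inner coil,
so the flux linkage is N₂Φ = N₂B₁A₂ = μ₀n₁N₂A₂·I₁, giving M = μ₀n₁N₂A₂.
A₂ = πr² = π(7.770×10^-3 m)² = 1.897×10^-4 m².
M = (4π×10⁻⁷)(1350)(203)(1.897×10^-4) = 6.532×10^-5 H.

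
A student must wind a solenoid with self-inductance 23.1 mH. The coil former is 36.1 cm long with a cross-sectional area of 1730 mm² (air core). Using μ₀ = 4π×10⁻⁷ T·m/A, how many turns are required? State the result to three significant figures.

N ≈ 1960 turns

A = 1730 mm² = 1.730×10^-3 m².
From L = μ₀N²A/ℓ, N = √(Lℓ / (μ₀A)).
N = √[(2.310×10^-2)(0.361) / ((4π×10⁻⁷)×1.730×10^-3)] = √(3.836×10^6) ≈ 1958.5.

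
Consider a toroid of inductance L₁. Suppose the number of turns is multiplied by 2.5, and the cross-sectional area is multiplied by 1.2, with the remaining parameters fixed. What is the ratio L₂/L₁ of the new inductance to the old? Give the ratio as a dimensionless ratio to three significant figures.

For a toroid, L ∝ μᵣN²A/R.
L₂/L₁ = (2.5)^2 × (1.2) = 7.50.

L₂/L₁ = 7.50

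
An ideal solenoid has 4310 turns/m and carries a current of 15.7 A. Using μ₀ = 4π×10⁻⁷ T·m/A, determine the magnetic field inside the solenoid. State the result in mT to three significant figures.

B ≈ 85.0 mT

Inside a long solenoid, B = μ₀nI.
B = (4π×10⁻⁷)(4.310×10^3 m⁻¹)(15.7 A) = 8.503×10^-2 T.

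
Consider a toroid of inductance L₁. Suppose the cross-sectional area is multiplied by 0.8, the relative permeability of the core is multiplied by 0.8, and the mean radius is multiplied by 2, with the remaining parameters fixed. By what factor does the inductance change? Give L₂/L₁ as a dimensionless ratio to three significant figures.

L₂/L₁ = 0.320

For a toroid, L ∝ μᵣN²A/R.
L₂/L₁ = (0.8) × (0.8) × (2)^-1 = 0.320.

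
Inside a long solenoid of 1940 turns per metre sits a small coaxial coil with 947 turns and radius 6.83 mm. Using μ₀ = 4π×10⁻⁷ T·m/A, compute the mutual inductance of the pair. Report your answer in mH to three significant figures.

The outer solenoid produces a uniform field B₁ = μ₀n₁I₁ across the inner coil,
so the flux linkage is N₂Φ = N₂B₁A₂ = μ₀n₁N₂A₂·I₁, giving M = μ₀n₁N₂A₂.
A₂ = πr² = π(6.830×10^-3 m)² = 1.466×10^-4 m².
M = (4π×10⁻⁷)(1940)(947)(1.466×10^-4) = 3.383×10^-4 H.

M ≈ 0.338 mH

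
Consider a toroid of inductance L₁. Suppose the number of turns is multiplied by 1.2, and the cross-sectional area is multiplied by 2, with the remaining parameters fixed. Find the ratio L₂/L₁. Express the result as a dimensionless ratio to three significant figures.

For a toroid, L ∝ μᵣN²A/R.
L₂/L₁ = (1.2)^2 × (2) = 2.88.

L₂/L₁ = 2.88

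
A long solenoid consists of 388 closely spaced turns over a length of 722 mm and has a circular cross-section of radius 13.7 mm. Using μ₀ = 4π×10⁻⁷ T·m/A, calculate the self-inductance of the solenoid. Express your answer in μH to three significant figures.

A = πr² = π(1.370×10^-2 m)² = 5.896×10^-4 m².
For a long solenoid, L = μ₀N²A/ℓ.
L = (4π×10⁻⁷)(388)²(5.896×10^-4)/(0.722 m) = 1.544995×10^-4 H.

L ≈ 154 μH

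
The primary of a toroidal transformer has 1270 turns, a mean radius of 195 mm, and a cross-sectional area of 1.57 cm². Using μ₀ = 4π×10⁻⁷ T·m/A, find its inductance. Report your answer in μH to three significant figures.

L ≈ 260 μH

For a thin toroid, L = μ₀N²A/(2πR).
L = (4π×10⁻⁷)(1270)²(1.570×10^-4) / (2π×0.195 m) = 2.597×10^-4 H.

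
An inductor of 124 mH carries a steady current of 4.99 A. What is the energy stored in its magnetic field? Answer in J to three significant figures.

U ≈ 1.54 J

Stored magnetic energy: U = ½LI².
U = ½(0.124 H)(4.99 A)² = 1.544 J.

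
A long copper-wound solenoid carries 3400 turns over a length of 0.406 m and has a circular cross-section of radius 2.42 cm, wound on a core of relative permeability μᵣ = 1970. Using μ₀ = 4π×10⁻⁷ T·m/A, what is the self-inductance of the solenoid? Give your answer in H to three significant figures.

L ≈ 130 H

A = πr² = π(2.420×10^-2 m)² = 1.840×10^-3 m².
For a long solenoid, L = μ₀μᵣN²A/ℓ.
L = (4π×10⁻⁷)(1970)(3400)²(1.840×10^-3)/(0.406 m) = 129.7 H.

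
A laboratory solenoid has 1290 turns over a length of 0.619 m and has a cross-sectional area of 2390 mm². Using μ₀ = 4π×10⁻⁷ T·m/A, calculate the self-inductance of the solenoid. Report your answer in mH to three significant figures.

L ≈ 8.07 mH

A = 2390 mm² = 2.390×10^-3 m².
For a long solenoid, L = μ₀N²A/ℓ.
L = (4π×10⁻⁷)(1290)²(2.390×10^-3)/(0.619 m) = 8.074×10^-3 H.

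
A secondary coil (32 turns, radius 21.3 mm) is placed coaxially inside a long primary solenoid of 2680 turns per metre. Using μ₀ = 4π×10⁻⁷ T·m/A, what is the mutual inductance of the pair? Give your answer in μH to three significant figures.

M ≈ 154 μH

The outer solenoid produces a uniform field B₁ = μ₀n₁I₁ across the inner coil,
so the flux linkage is N₂Φ = N₂B₁A₂ = μ₀n₁N₂A₂·I₁, giving M = μ₀n₁N₂A₂.
A₂ = πr² = π(2.130×10^-2 m)² = 1.425×10^-3 m².
M = (4π×10⁻⁷)(2680)(32)(1.425×10^-3) = 1.536×10^-4 H.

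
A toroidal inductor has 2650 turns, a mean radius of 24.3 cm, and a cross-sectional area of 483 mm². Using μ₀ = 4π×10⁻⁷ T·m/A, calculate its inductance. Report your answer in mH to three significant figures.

L ≈ 2.79 mH

For a thin toroid, L = μ₀N²A/(2πR).
L = (4π×10⁻⁷)(2650)²(4.830×10^-4) / (2π×0.243 m) = 2.792×10^-3 H.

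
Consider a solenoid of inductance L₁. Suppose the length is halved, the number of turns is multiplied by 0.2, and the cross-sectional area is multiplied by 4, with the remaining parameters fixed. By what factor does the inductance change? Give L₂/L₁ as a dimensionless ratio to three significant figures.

L₂/L₁ = 0.320

For a solenoid, L ∝ μᵣN²A/ℓ.
L₂/L₁ = (0.5)^-1 × (0.2)^2 × (4) = 0.320.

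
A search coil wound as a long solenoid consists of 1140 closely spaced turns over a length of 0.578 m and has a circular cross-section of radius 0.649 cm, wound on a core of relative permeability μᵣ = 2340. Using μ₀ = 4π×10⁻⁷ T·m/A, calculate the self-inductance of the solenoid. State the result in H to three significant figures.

L ≈ 0.875 H

A = πr² = π(6.490×10^-3 m)² = 1.323×10^-4 m².
For a long solenoid, L = μ₀μᵣN²A/ℓ.
L = (4π×10⁻⁷)(2340)(1140)²(1.323×10^-4)/(0.578 m) = 0.8749 H.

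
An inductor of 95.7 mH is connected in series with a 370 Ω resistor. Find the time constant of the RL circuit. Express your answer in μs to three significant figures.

τ = L/R = (9.570×10^-2 H)/(370 Ω) = 2.586×10^-4 s.

τ ≈ 259 μs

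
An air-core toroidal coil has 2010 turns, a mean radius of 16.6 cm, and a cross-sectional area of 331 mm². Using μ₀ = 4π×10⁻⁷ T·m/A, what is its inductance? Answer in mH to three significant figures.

L ≈ 1.61 mH

For a thin toroid, L = μ₀N²A/(2πR).
L = (4π×10⁻⁷)(2010)²(3.310×10^-4) / (2π×0.166 m) = 1.611×10^-3 H.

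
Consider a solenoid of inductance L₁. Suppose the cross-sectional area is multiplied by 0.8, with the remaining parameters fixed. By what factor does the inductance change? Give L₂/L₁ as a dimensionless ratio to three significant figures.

L₂/L₁ = 0.800

For a solenoid, L ∝ μᵣN²A/ℓ.
L₂/L₁ = (0.8) = 0.800.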